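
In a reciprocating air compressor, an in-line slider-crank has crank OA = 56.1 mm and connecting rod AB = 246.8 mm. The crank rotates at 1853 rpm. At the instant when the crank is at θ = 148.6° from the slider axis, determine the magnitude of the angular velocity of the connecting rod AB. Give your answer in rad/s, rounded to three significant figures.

37.9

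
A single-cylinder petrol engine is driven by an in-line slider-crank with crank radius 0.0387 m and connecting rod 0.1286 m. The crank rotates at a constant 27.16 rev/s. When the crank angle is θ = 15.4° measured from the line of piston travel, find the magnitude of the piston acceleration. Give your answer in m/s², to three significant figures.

ω = 2π·27.2 = 170.7 rad/s
x(θ) = r cosθ + √(L² − r² sin²θ); with ω constant, a = ω²·d²x/dθ².
d²x/dθ² = −r cosθ − r²(cos2θ)/√u − r⁴ sin²2θ/(4u^{3/2}),  u = L² − r² sin²θ = 0.0164323 m².
Substituting r = 0.0387 m, L = 0.1286 m, θ = 15.4°: d²x/dθ² = -0.047416 m.
a = ω²·d²x/dθ² = (170.7)²·(-0.047416) = -1380.8 m/s²;  |a| = 1380.8 m/s².

1380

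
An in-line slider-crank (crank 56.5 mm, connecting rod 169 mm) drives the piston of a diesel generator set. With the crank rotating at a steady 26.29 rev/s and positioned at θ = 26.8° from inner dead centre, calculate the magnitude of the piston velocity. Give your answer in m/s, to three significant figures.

5.48

ω = 2π·26.3 = 165.2 rad/s
For an in-line slider-crank, x = r cosθ + √(L² − r² sin²θ), so v = −rω sinθ·[1 + r cosθ/√(L² − r² sin²θ)].
With r = 0.0565 m, L = 0.169 m, θ = 26.8°: √(L² − r² sin²θ) = 0.16707 m.
v = −0.0565·165.2·0.45088·[1 + 0.0565·0.89259/0.16707] = -5.4782 m/s.
|v| = 5.4782 m/s.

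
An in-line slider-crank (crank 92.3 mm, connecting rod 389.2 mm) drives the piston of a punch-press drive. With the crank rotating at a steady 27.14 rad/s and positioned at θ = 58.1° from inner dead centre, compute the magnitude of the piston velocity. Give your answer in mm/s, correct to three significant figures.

ω = 27.14 rad/s
For an in-line slider-crank, x = r cosθ + √(L² − r² sin²θ), so v = −rω sinθ·[1 + r cosθ/√(L² − r² sin²θ)].
With r = 0.0923 m, L = 0.3892 m, θ = 58.1°: √(L² − r² sin²θ) = 0.38123 m.
v = −0.0923·27.14·0.84897·[1 + 0.0923·0.52844/0.38123] = -2.3988 m/s.
|v| = 2.3988 m/s = 2398.8 mm/s.

2400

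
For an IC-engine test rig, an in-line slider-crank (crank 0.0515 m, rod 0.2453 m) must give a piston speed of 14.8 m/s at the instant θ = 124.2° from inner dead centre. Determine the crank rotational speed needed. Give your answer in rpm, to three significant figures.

For an in-line slider-crank, |v_piston| = rω|sinθ|·[1 + r cosθ/√(L² − r² sin²θ)].
With r = 0.0515 m, L = 0.2453 m, θ = 124.2°: the bracketed kinematic factor |dx/dθ| = 0.037491 m.
ω = v/|dx/dθ| = 14.8/0.037491 = 394.77 rad/s.
N = 60ω/(2π) = 3769.7 rpm.

3770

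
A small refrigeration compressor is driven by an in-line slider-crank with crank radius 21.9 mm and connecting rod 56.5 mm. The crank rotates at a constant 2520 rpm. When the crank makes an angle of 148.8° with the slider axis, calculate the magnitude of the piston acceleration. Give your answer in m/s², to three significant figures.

1010

ω = 2π·2520/60 = 263.9 rad/s
x(θ) = r cosθ + √(L² − r² sin²θ); with ω constant, a = ω²·d²x/dθ².
d²x/dθ² = −r cosθ − r²(cos2θ)/√u − r⁴ sin²2θ/(4u^{3/2}),  u = L² − r² sin²θ = 0.00306355 m².
Substituting r = 0.0219 m, L = 0.0565 m, θ = 148.8°: d²x/dθ² = +0.014452 m.
a = ω²·d²x/dθ² = (263.9)²·(+0.014452) = +1006.4 m/s²;  |a| = 1006.4 m/s².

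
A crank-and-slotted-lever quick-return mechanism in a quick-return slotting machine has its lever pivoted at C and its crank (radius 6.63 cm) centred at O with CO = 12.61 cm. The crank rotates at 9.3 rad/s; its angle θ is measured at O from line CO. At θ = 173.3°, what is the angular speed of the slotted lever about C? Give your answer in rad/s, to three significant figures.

ω = 9.3 rad/s
Crank pin A relative to C: A = (d + r cosθ, r sinθ); lever angle φ = atan2(r sinθ, d + r cosθ).
Differentiating tanφ: φ̇ = rω(d cosθ + r)/(d² + r² + 2dr cosθ).
d² + r² + 2dr cosθ = |CA|² = 0.00369023 m²;  d cosθ + r = -0.058939 m.
|ω_lever| = |0.0663·9.3·-0.058939| / 0.00369023 = 9.8479 rad/s.

9.85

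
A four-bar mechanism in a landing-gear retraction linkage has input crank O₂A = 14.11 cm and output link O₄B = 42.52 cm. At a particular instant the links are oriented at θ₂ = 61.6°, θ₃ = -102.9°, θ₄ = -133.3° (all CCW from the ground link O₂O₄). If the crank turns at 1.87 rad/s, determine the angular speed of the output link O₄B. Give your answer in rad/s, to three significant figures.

0.328

ω₂ = 1.87 rad/s
Differentiating the loop-closure r₂e^{iθ₂}+r₃e^{iθ₃}=r₁+r₄e^{iθ₄} gives r₂ω₂e^{iθ₂}+r₃ω₃e^{iθ₃}=r₄ω₄e^{iθ₄}.
Eliminating the other unknown: ω₄ = r₂ω₂ sin(θ₂−θ₃) / [r₄ sin(θ₄−θ₃)].
Numerator sine = +0.26724; denominator sine = -0.50603.
Result = 0.1411·1.87·(+0.26724) / (0.4252·(-0.50603)) = -0.32771 rad/s; magnitude 0.32771 rad/s.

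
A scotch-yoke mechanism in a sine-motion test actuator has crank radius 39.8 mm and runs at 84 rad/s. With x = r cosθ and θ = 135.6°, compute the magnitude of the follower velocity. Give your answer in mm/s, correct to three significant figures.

2340

ω = 84 rad/s
x = r cosθ ⇒ ẋ = −rω sinθ.
|v| = rω|sinθ| = 0.0398·84·|sin 135.6°| = 2.3391 m/s = 2339.1 mm/s.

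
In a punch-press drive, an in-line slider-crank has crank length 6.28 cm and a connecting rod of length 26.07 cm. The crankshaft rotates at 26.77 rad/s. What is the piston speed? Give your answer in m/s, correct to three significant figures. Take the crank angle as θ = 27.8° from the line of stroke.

0.952

ω = 26.77 rad/s
For an in-line slider-crank, x = r cosθ + √(L² − r² sin²θ), so v = −rω sinθ·[1 + r cosθ/√(L² − r² sin²θ)].
With r = 0.0628 m, L = 0.2607 m, θ = 27.8°: √(L² − r² sin²θ) = 0.25905 m.
v = −0.0628·26.77·0.46639·[1 + 0.0628·0.88458/0.25905] = -0.95221 m/s.
|v| = 0.95221 m/s.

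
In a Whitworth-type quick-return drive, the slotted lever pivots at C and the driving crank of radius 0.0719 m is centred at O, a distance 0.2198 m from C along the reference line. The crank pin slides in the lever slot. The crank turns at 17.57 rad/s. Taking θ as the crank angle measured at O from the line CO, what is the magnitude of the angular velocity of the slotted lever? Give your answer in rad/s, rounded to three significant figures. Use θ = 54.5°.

3.51

ω = 17.57 rad/s
Crank pin A relative to C: A = (d + r cosθ, r sinθ); lever angle φ = atan2(r sinθ, d + r cosθ).
Differentiating tanφ: φ̇ = rω(d cosθ + r)/(d² + r² + 2dr cosθ).
d² + r² + 2dr cosθ = |CA|² = 0.0718361 m²;  d cosθ + r = +0.19954 m.
|ω_lever| = |0.0719·17.57·+0.19954| / 0.0718361 = 3.509 rad/s.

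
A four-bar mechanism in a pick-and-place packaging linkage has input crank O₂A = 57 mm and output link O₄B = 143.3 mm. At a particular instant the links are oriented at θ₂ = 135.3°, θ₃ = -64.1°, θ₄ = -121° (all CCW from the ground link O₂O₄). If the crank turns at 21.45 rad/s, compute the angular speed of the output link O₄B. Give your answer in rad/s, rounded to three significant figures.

ω₂ = 21.45 rad/s
Differentiating the loop-closure r₂e^{iθ₂}+r₃e^{iθ₃}=r₁+r₄e^{iθ₄} gives r₂ω₂e^{iθ₂}+r₃ω₃e^{iθ₃}=r₄ω₄e^{iθ₄}.
Eliminating the other unknown: ω₄ = r₂ω₂ sin(θ₂−θ₃) / [r₄ sin(θ₄−θ₃)].
Numerator sine = -0.33216; denominator sine = -0.83772.
Result = 0.057·21.45·(-0.33216) / (0.1433·(-0.83772)) = +3.383 rad/s; magnitude 3.383 rad/s.

3.38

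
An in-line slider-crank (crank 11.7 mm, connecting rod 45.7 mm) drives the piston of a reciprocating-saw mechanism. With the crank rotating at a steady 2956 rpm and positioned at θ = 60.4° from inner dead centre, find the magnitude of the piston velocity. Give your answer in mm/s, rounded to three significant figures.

ω = 2π·2956/60 = 309.6 rad/s
For an in-line slider-crank, x = r cosθ + √(L² − r² sin²θ), so v = −rω sinθ·[1 + r cosθ/√(L² − r² sin²θ)].
With r = 0.0117 m, L = 0.0457 m, θ = 60.4°: √(L² − r² sin²θ) = 0.044553 m.
v = −0.0117·309.6·0.86949·[1 + 0.0117·0.49394/0.044553] = -3.5576 m/s.
|v| = 3.5576 m/s = 3557.6 mm/s.

3560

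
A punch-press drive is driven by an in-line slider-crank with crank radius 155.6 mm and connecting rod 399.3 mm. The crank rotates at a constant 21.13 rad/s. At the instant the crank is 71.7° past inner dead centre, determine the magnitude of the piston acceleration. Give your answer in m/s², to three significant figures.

1.12

ω = 21.13 rad/s
x(θ) = r cosθ + √(L² − r² sin²θ); with ω constant, a = ω²·d²x/dθ².
d²x/dθ² = −r cosθ − r²(cos2θ)/√u − r⁴ sin²2θ/(4u^{3/2}),  u = L² − r² sin²θ = 0.137616 m².
Substituting r = 0.1556 m, L = 0.3993 m, θ = 71.7°: d²x/dθ² = +0.0025187 m.
a = ω²·d²x/dθ² = (21.13)²·(+0.0025187) = +1.1245 m/s²;  |a| = 1.1245 m/s².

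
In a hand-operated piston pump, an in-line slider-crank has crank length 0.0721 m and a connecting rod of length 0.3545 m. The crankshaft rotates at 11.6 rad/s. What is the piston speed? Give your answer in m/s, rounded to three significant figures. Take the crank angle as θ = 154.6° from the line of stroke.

0.293

ω = 11.6 rad/s
For an in-line slider-crank, x = r cosθ + √(L² − r² sin²θ), so v = −rω sinθ·[1 + r cosθ/√(L² − r² sin²θ)].
With r = 0.0721 m, L = 0.3545 m, θ = 154.6°: √(L² − r² sin²θ) = 0.35315 m.
v = −0.0721·11.6·0.42894·[1 + 0.0721·-0.90334/0.35315] = -0.29258 m/s.
|v| = 0.29258 m/s.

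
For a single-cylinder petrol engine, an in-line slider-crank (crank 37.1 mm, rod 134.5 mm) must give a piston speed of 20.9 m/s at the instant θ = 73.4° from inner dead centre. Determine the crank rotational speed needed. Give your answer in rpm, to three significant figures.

5190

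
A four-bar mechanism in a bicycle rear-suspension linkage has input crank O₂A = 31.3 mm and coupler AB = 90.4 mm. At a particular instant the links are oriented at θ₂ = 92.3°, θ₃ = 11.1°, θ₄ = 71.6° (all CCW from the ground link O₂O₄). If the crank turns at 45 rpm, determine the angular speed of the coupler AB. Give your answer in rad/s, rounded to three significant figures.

0.663

ω₂ = 4.712 rad/s (from 45 rpm).
Differentiating the loop-closure r₂e^{iθ₂}+r₃e^{iθ₃}=r₁+r₄e^{iθ₄} gives r₂ω₂e^{iθ₂}+r₃ω₃e^{iθ₃}=r₄ω₄e^{iθ₄}.
Eliminating the other unknown: ω₃ = r₂ω₂ sin(θ₄−θ₂) / [r₃ sin(θ₃−θ₄)].
Numerator sine = -0.35347; denominator sine = -0.87036.
Result = 0.0313·4.712·(-0.35347) / (0.0904·(-0.87036)) = +0.66264 rad/s; magnitude 0.66264 rad/s.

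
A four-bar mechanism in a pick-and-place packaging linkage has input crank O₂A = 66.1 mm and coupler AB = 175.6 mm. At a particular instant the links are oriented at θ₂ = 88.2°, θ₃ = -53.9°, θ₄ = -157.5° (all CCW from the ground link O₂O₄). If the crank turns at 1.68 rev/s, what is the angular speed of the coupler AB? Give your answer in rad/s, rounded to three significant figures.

3.73

ω₂ = 10.56 rad/s (from 1.68 rev/s).
Differentiating the loop-closure r₂e^{iθ₂}+r₃e^{iθ₃}=r₁+r₄e^{iθ₄} gives r₂ω₂e^{iθ₂}+r₃ω₃e^{iθ₃}=r₄ω₄e^{iθ₄}.
Eliminating the other unknown: ω₃ = r₂ω₂ sin(θ₄−θ₂) / [r₃ sin(θ₃−θ₄)].
Numerator sine = +0.91140; denominator sine = +0.97196.
Result = 0.0661·10.56·(+0.91140) / (0.1756·(+0.97196)) = +3.7259 rad/s; magnitude 3.7259 rad/s.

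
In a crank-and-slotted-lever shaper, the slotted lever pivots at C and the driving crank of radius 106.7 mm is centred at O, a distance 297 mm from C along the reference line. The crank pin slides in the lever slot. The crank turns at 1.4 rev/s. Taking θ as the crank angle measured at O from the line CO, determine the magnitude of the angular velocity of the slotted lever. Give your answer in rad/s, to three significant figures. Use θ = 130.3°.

ω = 8.796 rad/s (from 1.4 rev/s).
Crank pin A relative to C: A = (d + r cosθ, r sinθ); lever angle φ = atan2(r sinθ, d + r cosθ).
Differentiating tanφ: φ̇ = rω(d cosθ + r)/(d² + r² + 2dr cosθ).
d² + r² + 2dr cosθ = |CA|² = 0.0586005 m²;  d cosθ + r = -0.085397 m.
|ω_lever| = |0.1067·8.796·-0.085397| / 0.0586005 = 1.3678 rad/s.

1.37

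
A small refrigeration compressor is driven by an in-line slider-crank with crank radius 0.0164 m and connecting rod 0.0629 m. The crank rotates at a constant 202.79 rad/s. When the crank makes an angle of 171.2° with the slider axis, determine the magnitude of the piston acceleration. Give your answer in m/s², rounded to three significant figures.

498

ω = 202.8 rad/s
x(θ) = r cosθ + √(L² − r² sin²θ); with ω constant, a = ω²·d²x/dθ².
d²x/dθ² = −r cosθ − r²(cos2θ)/√u − r⁴ sin²2θ/(4u^{3/2}),  u = L² − r² sin²θ = 0.00395012 m².
Substituting r = 0.0164 m, L = 0.0629 m, θ = 171.2°: d²x/dθ² = +0.012121 m.
a = ω²·d²x/dθ² = (202.8)²·(+0.012121) = +498.47 m/s²;  |a| = 498.47 m/s².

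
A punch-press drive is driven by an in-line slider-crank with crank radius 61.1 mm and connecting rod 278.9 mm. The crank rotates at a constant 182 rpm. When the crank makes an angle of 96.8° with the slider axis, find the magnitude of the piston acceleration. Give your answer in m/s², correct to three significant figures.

7.47

ω = 2π·182/60 = 19.06 rad/s
x(θ) = r cosθ + √(L² − r² sin²θ); with ω constant, a = ω²·d²x/dθ².
d²x/dθ² = −r cosθ − r²(cos2θ)/√u − r⁴ sin²2θ/(4u^{3/2}),  u = L² − r² sin²θ = 0.0741043 m².
Substituting r = 0.0611 m, L = 0.2789 m, θ = 96.8°: d²x/dθ² = +0.020554 m.
a = ω²·d²x/dθ² = (19.06)²·(+0.020554) = +7.4663 m/s²;  |a| = 7.4663 m/s².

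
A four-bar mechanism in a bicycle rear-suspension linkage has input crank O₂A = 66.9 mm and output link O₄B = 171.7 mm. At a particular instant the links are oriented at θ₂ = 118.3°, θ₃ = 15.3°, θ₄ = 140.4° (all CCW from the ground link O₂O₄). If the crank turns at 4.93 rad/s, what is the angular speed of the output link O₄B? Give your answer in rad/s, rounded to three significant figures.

2.29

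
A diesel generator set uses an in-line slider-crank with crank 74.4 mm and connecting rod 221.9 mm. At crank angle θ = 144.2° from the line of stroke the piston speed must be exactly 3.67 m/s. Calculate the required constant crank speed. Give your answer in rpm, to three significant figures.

1110

For an in-line slider-crank, |v_piston| = rω|sinθ|·[1 + r cosθ/√(L² − r² sin²θ)].
With r = 0.0744 m, L = 0.2219 m, θ = 144.2°: the bracketed kinematic factor |dx/dθ| = 0.031451 m.
ω = v/|dx/dθ| = 3.67/0.031451 = 116.69 rad/s.
N = 60ω/(2π) = 1114.3 rpm.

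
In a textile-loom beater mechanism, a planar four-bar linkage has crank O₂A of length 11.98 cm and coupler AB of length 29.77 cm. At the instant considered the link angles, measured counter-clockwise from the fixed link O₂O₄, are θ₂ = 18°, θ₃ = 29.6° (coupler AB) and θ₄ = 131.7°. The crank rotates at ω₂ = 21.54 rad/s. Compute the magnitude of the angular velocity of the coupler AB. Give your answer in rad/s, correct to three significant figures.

8.12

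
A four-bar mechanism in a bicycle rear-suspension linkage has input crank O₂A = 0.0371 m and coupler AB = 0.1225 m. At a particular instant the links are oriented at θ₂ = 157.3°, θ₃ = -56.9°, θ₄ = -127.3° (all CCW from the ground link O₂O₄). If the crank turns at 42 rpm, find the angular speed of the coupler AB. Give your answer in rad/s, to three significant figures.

1.37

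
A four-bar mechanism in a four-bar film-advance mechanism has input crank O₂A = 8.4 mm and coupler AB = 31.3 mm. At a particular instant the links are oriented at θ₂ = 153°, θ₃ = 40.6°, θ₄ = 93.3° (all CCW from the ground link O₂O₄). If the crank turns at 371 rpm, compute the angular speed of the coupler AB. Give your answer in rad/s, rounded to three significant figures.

11.3

ω₂ = 38.85 rad/s (from 371 rpm).
Differentiating the loop-closure r₂e^{iθ₂}+r₃e^{iθ₃}=r₁+r₄e^{iθ₄} gives r₂ω₂e^{iθ₂}+r₃ω₃e^{iθ₃}=r₄ω₄e^{iθ₄}.
Eliminating the other unknown: ω₃ = r₂ω₂ sin(θ₄−θ₂) / [r₃ sin(θ₃−θ₄)].
Numerator sine = -0.86340; denominator sine = -0.79547.
Result = 0.0084·38.85·(-0.86340) / (0.0313·(-0.79547)) = +11.317 rad/s; magnitude 11.317 rad/s.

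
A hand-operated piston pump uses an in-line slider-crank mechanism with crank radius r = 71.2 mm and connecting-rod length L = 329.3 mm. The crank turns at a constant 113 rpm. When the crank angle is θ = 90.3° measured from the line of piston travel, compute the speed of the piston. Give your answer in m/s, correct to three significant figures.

0.842

ω = 2π·113/60 = 11.83 rad/s
For an in-line slider-crank, x = r cosθ + √(L² − r² sin²θ), so v = −rω sinθ·[1 + r cosθ/√(L² − r² sin²θ)].
With r = 0.0712 m, L = 0.3293 m, θ = 90.3°: √(L² − r² sin²θ) = 0.32151 m.
v = −0.0712·11.83·0.99999·[1 + 0.0712·-0.00524/0.32151] = -0.84154 m/s.
|v| = 0.84154 m/s.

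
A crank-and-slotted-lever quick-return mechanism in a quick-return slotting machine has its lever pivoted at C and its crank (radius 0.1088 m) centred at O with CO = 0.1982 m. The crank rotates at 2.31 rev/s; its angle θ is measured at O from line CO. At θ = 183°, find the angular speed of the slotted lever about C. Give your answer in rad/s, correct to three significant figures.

ω = 14.51 rad/s (from 2.31 rev/s).
Crank pin A relative to C: A = (d + r cosθ, r sinθ); lever angle φ = atan2(r sinθ, d + r cosθ).
Differentiating tanφ: φ̇ = rω(d cosθ + r)/(d² + r² + 2dr cosθ).
d² + r² + 2dr cosθ = |CA|² = 0.00805147 m²;  d cosθ + r = -0.089128 m.
|ω_lever| = |0.1088·14.51·-0.089128| / 0.00805147 = 17.481 rad/s.

17.5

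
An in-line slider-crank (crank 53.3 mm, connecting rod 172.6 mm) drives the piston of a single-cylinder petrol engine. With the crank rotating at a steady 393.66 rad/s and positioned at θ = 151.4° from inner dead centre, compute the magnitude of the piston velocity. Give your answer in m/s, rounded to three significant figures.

ω = 393.7 rad/s
For an in-line slider-crank, x = r cosθ + √(L² − r² sin²θ), so v = −rω sinθ·[1 + r cosθ/√(L² − r² sin²θ)].
With r = 0.0533 m, L = 0.1726 m, θ = 151.4°: √(L² − r² sin²θ) = 0.1707 m.
v = −0.0533·393.7·0.47869·[1 + 0.0533·-0.87798/0.1707] = -7.2905 m/s.
|v| = 7.2905 m/s.

7.29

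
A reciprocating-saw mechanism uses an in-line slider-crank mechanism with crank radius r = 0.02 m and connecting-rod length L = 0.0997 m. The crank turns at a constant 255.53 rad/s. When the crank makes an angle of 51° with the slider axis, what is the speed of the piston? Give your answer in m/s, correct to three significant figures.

4.48

ω = 255.5 rad/s
For an in-line slider-crank, x = r cosθ + √(L² − r² sin²θ), so v = −rω sinθ·[1 + r cosθ/√(L² − r² sin²θ)].
With r = 0.02 m, L = 0.0997 m, θ = 51°: √(L² − r² sin²θ) = 0.098481 m.
v = −0.02·255.5·0.77715·[1 + 0.02·0.62932/0.098481] = -4.4793 m/s.
|v| = 4.4793 m/s.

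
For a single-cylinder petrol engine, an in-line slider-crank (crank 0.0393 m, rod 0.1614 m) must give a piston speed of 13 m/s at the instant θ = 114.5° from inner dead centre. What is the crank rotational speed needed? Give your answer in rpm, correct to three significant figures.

For an in-line slider-crank, |v_piston| = rω|sinθ|·[1 + r cosθ/√(L² − r² sin²θ)].
With r = 0.0393 m, L = 0.1614 m, θ = 114.5°: the bracketed kinematic factor |dx/dθ| = 0.032058 m.
ω = v/|dx/dθ| = 13/0.032058 = 405.51 rad/s.
N = 60ω/(2π) = 3872.3 rpm.

3870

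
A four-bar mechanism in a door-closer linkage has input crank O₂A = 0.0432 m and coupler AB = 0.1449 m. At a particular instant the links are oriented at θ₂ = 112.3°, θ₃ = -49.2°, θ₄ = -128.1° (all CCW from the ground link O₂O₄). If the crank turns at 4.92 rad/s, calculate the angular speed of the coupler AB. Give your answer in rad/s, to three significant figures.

1.30

ω₂ = 4.92 rad/s
Differentiating the loop-closure r₂e^{iθ₂}+r₃e^{iθ₃}=r₁+r₄e^{iθ₄} gives r₂ω₂e^{iθ₂}+r₃ω₃e^{iθ₃}=r₄ω₄e^{iθ₄}.
Eliminating the other unknown: ω₃ = r₂ω₂ sin(θ₄−θ₂) / [r₃ sin(θ₃−θ₄)].
Numerator sine = +0.86949; denominator sine = +0.98129.
Result = 0.0432·4.92·(+0.86949) / (0.1449·(+0.98129)) = +1.2997 rad/s; magnitude 1.2997 rad/s.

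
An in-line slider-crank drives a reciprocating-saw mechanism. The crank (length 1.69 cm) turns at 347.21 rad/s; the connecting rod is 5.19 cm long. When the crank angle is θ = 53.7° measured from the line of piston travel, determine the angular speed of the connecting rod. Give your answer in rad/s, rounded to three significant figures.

69.4

ω = 347.2 rad/s
The rod makes angle φ with the slider axis where L sinφ = r sinθ; differentiating, L cosφ·φ̇ = r ω cosθ.
L cosφ = √(L² − r² sin²θ) = 0.050081 m.
|ω_rod| = r ω |cosθ| / √(L² − r² sin²θ) = 0.0169·347.2·0.59201/0.050081 = 69.365 rad/s.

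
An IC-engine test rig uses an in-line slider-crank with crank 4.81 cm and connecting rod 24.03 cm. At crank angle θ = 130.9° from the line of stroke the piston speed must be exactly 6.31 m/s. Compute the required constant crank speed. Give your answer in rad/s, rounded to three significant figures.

For an in-line slider-crank, |v_piston| = rω|sinθ|·[1 + r cosθ/√(L² − r² sin²θ)].
With r = 0.0481 m, L = 0.2403 m, θ = 130.9°: the bracketed kinematic factor |dx/dθ| = 0.031536 m.
ω = v/|dx/dθ| = 6.31/0.031536 = 200.09 rad/s.

200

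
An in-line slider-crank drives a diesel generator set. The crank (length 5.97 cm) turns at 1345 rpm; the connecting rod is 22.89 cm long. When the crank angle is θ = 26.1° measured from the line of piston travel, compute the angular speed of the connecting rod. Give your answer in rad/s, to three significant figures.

33.2

ω = 140.8 rad/s (converted from 1345 rpm).
The rod makes angle φ with the slider axis where L sinφ = r sinθ; differentiating, L cosφ·φ̇ = r ω cosθ.
L cosφ = √(L² − r² sin²θ) = 0.22739 m.
|ω_rod| = r ω |cosθ| / √(L² − r² sin²θ) = 0.0597·140.8·0.89803/0.22739 = 33.208 rad/s.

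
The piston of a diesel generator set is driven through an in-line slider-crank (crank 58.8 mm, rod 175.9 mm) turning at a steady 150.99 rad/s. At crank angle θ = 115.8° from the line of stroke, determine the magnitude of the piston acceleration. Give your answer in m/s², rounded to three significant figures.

866

ω = 151 rad/s
x(θ) = r cosθ + √(L² − r² sin²θ); with ω constant, a = ω²·d²x/dθ².
d²x/dθ² = −r cosθ − r²(cos2θ)/√u − r⁴ sin²2θ/(4u^{3/2}),  u = L² − r² sin²θ = 0.0281383 m².
Substituting r = 0.0588 m, L = 0.1759 m, θ = 115.8°: d²x/dθ² = +0.038005 m.
a = ω²·d²x/dθ² = (151)²·(+0.038005) = +866.45 m/s²;  |a| = 866.45 m/s².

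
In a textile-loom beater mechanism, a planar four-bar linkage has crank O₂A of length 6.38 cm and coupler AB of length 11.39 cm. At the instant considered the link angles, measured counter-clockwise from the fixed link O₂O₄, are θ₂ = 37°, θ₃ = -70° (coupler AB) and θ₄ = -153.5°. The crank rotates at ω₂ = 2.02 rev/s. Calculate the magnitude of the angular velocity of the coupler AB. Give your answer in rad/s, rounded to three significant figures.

ω₂ = 12.69 rad/s (from 2.02 rev/s).
Differentiating the loop-closure r₂e^{iθ₂}+r₃e^{iθ₃}=r₁+r₄e^{iθ₄} gives r₂ω₂e^{iθ₂}+r₃ω₃e^{iθ₃}=r₄ω₄e^{iθ₄}.
Eliminating the other unknown: ω₃ = r₂ω₂ sin(θ₄−θ₂) / [r₃ sin(θ₃−θ₄)].
Numerator sine = +0.18224; denominator sine = +0.99357.
Result = 0.0638·12.69·(+0.18224) / (0.1139·(+0.99357)) = +1.304 rad/s; magnitude 1.304 rad/s.

1.30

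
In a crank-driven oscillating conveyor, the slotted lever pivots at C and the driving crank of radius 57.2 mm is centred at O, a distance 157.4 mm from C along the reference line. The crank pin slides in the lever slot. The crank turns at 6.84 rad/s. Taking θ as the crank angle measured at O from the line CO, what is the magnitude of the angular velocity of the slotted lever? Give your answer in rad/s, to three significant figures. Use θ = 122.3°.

ω = 6.84 rad/s
Crank pin A relative to C: A = (d + r cosθ, r sinθ); lever angle φ = atan2(r sinθ, d + r cosθ).
Differentiating tanφ: φ̇ = rω(d cosθ + r)/(d² + r² + 2dr cosθ).
d² + r² + 2dr cosθ = |CA|² = 0.0184248 m²;  d cosθ + r = -0.026907 m.
|ω_lever| = |0.0572·6.84·-0.026907| / 0.0184248 = 0.57137 rad/s.

0.571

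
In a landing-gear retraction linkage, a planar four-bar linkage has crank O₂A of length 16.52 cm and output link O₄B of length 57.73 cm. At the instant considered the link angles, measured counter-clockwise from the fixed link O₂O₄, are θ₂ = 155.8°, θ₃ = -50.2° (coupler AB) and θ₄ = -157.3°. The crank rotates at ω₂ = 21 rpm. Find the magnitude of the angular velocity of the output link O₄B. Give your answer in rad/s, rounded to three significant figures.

ω₂ = 2.199 rad/s (from 21 rpm).
Differentiating the loop-closure r₂e^{iθ₂}+r₃e^{iθ₃}=r₁+r₄e^{iθ₄} gives r₂ω₂e^{iθ₂}+r₃ω₃e^{iθ₃}=r₄ω₄e^{iθ₄}.
Eliminating the other unknown: ω₄ = r₂ω₂ sin(θ₂−θ₃) / [r₄ sin(θ₄−θ₃)].
Numerator sine = -0.43837; denominator sine = -0.95579.
Result = 0.1652·2.199·(-0.43837) / (0.5773·(-0.95579)) = +0.28863 rad/s; magnitude 0.28863 rad/s.

0.289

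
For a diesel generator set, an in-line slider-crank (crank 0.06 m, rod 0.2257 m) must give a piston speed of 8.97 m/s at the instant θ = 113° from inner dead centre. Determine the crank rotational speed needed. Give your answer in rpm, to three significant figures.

1740

For an in-line slider-crank, |v_piston| = rω|sinθ|·[1 + r cosθ/√(L² − r² sin²θ)].
With r = 0.06 m, L = 0.2257 m, θ = 113°: the bracketed kinematic factor |dx/dθ| = 0.049314 m.
ω = v/|dx/dθ| = 8.97/0.049314 = 181.9 rad/s.
N = 60ω/(2π) = 1737 rpm.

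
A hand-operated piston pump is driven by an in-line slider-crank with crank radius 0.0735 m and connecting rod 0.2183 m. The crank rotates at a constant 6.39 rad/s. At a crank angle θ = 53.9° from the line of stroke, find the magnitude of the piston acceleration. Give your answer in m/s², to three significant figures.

1.48

ω = 6.39 rad/s
x(θ) = r cosθ + √(L² − r² sin²θ); with ω constant, a = ω²·d²x/dθ².
d²x/dθ² = −r cosθ − r²(cos2θ)/√u − r⁴ sin²2θ/(4u^{3/2}),  u = L² − r² sin²θ = 0.044128 m².
Substituting r = 0.0735 m, L = 0.2183 m, θ = 53.9°: d²x/dθ² = -0.036158 m.
a = ω²·d²x/dθ² = (6.39)²·(-0.036158) = -1.4764 m/s²;  |a| = 1.4764 m/s².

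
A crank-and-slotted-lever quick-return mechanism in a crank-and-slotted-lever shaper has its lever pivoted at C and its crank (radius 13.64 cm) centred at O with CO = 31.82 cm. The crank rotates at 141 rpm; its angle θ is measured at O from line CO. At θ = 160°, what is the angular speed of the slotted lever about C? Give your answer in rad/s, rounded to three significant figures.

8.55

ω = 14.77 rad/s (from 141 rpm).
Crank pin A relative to C: A = (d + r cosθ, r sinθ); lever angle φ = atan2(r sinθ, d + r cosθ).
Differentiating tanφ: φ̇ = rω(d cosθ + r)/(d² + r² + 2dr cosθ).
d² + r² + 2dr cosθ = |CA|² = 0.0382862 m²;  d cosθ + r = -0.16261 m.
|ω_lever| = |0.1364·14.77·-0.16261| / 0.0382862 = 8.554 rad/s.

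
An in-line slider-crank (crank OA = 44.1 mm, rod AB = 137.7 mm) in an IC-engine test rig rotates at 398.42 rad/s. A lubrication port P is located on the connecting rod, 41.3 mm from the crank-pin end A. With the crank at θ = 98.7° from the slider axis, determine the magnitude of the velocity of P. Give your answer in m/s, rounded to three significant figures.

ω = 398.4 rad/s.  Crank-pin speed |V_A| = rω = 17.57 m/s, perpendicular to OA.
Rod angle: sinφ = −(r/L) sinθ ⇒ φ = -18.456°; ω_rod = −rω cosθ/√(L²−r²sin²θ) = +20.347 rad/s.
V_P = V_A + ω_rod × AP, with AP = 0.0413 m along the rod.
Components: V_Px = −rω sinθ − a·ω_rod·sinφ = -17.102 m/s;  V_Py = rω cosθ + a·ω_rod·cosφ = -1.8606 m/s.
|V_P| = √(V_Px² + V_Py²) = 17.203 m/s.

17.2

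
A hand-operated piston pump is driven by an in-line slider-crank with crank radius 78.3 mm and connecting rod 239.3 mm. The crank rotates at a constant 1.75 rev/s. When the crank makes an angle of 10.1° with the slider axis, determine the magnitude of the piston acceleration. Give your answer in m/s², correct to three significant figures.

ω = 2π·1.75 = 11 rad/s
x(θ) = r cosθ + √(L² − r² sin²θ); with ω constant, a = ω²·d²x/dθ².
d²x/dθ² = −r cosθ − r²(cos2θ)/√u − r⁴ sin²2θ/(4u^{3/2}),  u = L² − r² sin²θ = 0.0570759 m².
Substituting r = 0.0783 m, L = 0.2393 m, θ = 10.1°: d²x/dθ² = -0.10125 m.
a = ω²·d²x/dθ² = (11)²·(-0.10125) = -12.242 m/s²;  |a| = 12.242 m/s².

12.2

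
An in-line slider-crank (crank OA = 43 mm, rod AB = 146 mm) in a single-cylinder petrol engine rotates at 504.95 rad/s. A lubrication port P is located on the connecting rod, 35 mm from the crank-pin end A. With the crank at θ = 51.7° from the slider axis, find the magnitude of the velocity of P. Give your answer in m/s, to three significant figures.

ω = 504.9 rad/s.  Crank-pin speed |V_A| = rω = 21.713 m/s, perpendicular to OA.
Rod angle: sinφ = −(r/L) sinθ ⇒ φ = -13.364°; ω_rod = −rω cosθ/√(L²−r²sin²θ) = -94.738 rad/s.
V_P = V_A + ω_rod × AP, with AP = 0.035 m along the rod.
Components: V_Px = −rω sinθ − a·ω_rod·sinφ = -17.806 m/s;  V_Py = rω cosθ + a·ω_rod·cosφ = +10.231 m/s.
|V_P| = √(V_Px² + V_Py²) = 20.536 m/s.

20.5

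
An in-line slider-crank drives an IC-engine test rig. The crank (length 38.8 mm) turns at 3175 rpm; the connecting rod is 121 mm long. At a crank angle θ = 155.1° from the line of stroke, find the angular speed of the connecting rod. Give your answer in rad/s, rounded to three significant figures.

ω = 332.5 rad/s (converted from 3175 rpm).
The rod makes angle φ with the slider axis where L sinφ = r sinθ; differentiating, L cosφ·φ̇ = r ω cosθ.
L cosφ = √(L² − r² sin²θ) = 0.11989 m.
|ω_rod| = r ω |cosθ| / √(L² − r² sin²θ) = 0.0388·332.5·0.90704/0.11989 = 97.598 rad/s.

97.6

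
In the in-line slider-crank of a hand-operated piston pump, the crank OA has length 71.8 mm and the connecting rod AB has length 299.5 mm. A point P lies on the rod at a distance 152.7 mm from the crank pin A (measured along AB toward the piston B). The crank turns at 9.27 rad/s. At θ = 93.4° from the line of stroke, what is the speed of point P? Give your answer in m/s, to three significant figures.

0.660

ω = 9.27 rad/s.  Crank-pin speed |V_A| = rω = 0.66559 m/s, perpendicular to OA.
Rod angle: sinφ = −(r/L) sinθ ⇒ φ = -13.846°; ω_rod = −rω cosθ/√(L²−r²sin²θ) = +0.13574 rad/s.
V_P = V_A + ω_rod × AP, with AP = 0.1527 m along the rod.
Components: V_Px = −rω sinθ − a·ω_rod·sinφ = -0.65945 m/s;  V_Py = rω cosθ + a·ω_rod·cosφ = -0.019348 m/s.
|V_P| = √(V_Px² + V_Py²) = 0.65974 m/s.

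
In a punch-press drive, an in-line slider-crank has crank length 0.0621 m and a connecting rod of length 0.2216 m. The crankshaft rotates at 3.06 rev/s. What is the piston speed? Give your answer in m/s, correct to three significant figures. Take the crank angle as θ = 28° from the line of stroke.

ω = 2π·3.06 = 19.23 rad/s
For an in-line slider-crank, x = r cosθ + √(L² − r² sin²θ), so v = −rω sinθ·[1 + r cosθ/√(L² − r² sin²θ)].
With r = 0.0621 m, L = 0.2216 m, θ = 28°: √(L² − r² sin²θ) = 0.21967 m.
v = −0.0621·19.23·0.46947·[1 + 0.0621·0.88295/0.21967] = -0.70044 m/s.
|v| = 0.70044 m/s.

0.700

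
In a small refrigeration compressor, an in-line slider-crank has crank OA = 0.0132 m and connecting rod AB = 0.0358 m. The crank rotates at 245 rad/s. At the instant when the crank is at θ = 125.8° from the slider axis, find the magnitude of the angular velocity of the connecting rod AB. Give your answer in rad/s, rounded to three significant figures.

55.4

ω = 245 rad/s
The rod makes angle φ with the slider axis where L sinφ = r sinθ; differentiating, L cosφ·φ̇ = r ω cosθ.
L cosφ = √(L² − r² sin²θ) = 0.034162 m.
|ω_rod| = r ω |cosθ| / √(L² − r² sin²θ) = 0.0132·245·0.58496/0.034162 = 55.376 rad/s.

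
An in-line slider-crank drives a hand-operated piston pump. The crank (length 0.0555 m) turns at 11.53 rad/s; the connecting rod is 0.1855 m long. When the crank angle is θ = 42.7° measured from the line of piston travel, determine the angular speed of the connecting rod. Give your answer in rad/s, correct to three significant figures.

2.59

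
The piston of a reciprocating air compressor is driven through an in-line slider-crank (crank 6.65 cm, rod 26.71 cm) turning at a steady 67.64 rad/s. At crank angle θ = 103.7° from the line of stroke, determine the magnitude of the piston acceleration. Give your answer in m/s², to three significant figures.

ω = 67.64 rad/s
x(θ) = r cosθ + √(L² − r² sin²θ); with ω constant, a = ω²·d²x/dθ².
d²x/dθ² = −r cosθ − r²(cos2θ)/√u − r⁴ sin²2θ/(4u^{3/2}),  u = L² − r² sin²θ = 0.0671682 m².
Substituting r = 0.0665 m, L = 0.2671 m, θ = 103.7°: d²x/dθ² = +0.030839 m.
a = ω²·d²x/dθ² = (67.64)²·(+0.030839) = +141.09 m/s²;  |a| = 141.09 m/s².

141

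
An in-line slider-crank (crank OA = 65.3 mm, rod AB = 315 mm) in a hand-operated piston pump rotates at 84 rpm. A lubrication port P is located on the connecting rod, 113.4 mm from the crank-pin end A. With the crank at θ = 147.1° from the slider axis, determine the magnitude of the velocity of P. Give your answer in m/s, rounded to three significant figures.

ω = 8.796 rad/s.  Crank-pin speed |V_A| = rω = 0.57441 m/s, perpendicular to OA.
Rod angle: sinφ = −(r/L) sinθ ⇒ φ = -6.465°; ω_rod = −rω cosθ/√(L²−r²sin²θ) = +1.5409 rad/s.
V_P = V_A + ω_rod × AP, with AP = 0.1134 m along the rod.
Components: V_Px = −rω sinθ − a·ω_rod·sinφ = -0.29233 m/s;  V_Py = rω cosθ + a·ω_rod·cosφ = -0.30866 m/s.
|V_P| = √(V_Px² + V_Py²) = 0.42512 m/s.

0.425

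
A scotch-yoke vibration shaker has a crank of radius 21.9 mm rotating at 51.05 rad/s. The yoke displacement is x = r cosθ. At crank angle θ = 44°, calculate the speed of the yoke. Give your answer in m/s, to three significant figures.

ω = 51.05 rad/s
x = r cosθ ⇒ ẋ = −rω sinθ.
|v| = rω|sinθ| = 0.0219·51.05·|sin 44°| = 0.77662 m/s.

0.777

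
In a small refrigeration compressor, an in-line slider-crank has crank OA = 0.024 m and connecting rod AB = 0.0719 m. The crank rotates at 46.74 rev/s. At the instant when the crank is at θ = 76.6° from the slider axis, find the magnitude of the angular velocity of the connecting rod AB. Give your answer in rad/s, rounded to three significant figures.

ω = 293.7 rad/s (converted from 46.74 rev/s).
The rod makes angle φ with the slider axis where L sinφ = r sinθ; differentiating, L cosφ·φ̇ = r ω cosθ.
L cosφ = √(L² − r² sin²θ) = 0.068004 m.
|ω_rod| = r ω |cosθ| / √(L² − r² sin²θ) = 0.024·293.7·0.23175/0.068004 = 24.019 rad/s.

24.0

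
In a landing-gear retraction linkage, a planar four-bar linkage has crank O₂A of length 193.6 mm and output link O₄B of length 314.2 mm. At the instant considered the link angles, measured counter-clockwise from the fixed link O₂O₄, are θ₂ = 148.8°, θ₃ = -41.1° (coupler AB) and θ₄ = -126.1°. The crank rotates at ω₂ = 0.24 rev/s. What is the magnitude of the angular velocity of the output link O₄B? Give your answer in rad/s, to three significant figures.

0.160

ω₂ = 1.508 rad/s (from 0.24 rev/s).
Differentiating the loop-closure r₂e^{iθ₂}+r₃e^{iθ₃}=r₁+r₄e^{iθ₄} gives r₂ω₂e^{iθ₂}+r₃ω₃e^{iθ₃}=r₄ω₄e^{iθ₄}.
Eliminating the other unknown: ω₄ = r₂ω₂ sin(θ₂−θ₃) / [r₄ sin(θ₄−θ₃)].
Numerator sine = -0.17193; denominator sine = -0.99619.
Result = 0.1936·1.508·(-0.17193) / (0.3142·(-0.99619)) = +0.16036 rad/s; magnitude 0.16036 rad/s.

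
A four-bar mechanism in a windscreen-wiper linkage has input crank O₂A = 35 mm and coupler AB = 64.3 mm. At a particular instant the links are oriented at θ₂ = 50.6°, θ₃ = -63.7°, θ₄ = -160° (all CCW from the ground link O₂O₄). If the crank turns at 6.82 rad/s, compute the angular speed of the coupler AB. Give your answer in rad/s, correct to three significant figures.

1.90

ω₂ = 6.82 rad/s
Differentiating the loop-closure r₂e^{iθ₂}+r₃e^{iθ₃}=r₁+r₄e^{iθ₄} gives r₂ω₂e^{iθ₂}+r₃ω₃e^{iθ₃}=r₄ω₄e^{iθ₄}.
Eliminating the other unknown: ω₃ = r₂ω₂ sin(θ₄−θ₂) / [r₃ sin(θ₃−θ₄)].
Numerator sine = +0.50904; denominator sine = +0.99396.
Result = 0.035·6.82·(+0.50904) / (0.0643·(+0.99396)) = +1.9012 rad/s; magnitude 1.9012 rad/s.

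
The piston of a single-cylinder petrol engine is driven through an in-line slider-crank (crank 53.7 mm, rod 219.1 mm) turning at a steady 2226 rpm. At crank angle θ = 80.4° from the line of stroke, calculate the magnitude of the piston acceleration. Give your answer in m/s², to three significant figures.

ω = 2π·2226/60 = 233.1 rad/s
x(θ) = r cosθ + √(L² − r² sin²θ); with ω constant, a = ω²·d²x/dθ².
d²x/dθ² = −r cosθ − r²(cos2θ)/√u − r⁴ sin²2θ/(4u^{3/2}),  u = L² − r² sin²θ = 0.0452013 m².
Substituting r = 0.0537 m, L = 0.2191 m, θ = 80.4°: d²x/dθ² = +0.0038302 m.
a = ω²·d²x/dθ² = (233.1)²·(+0.0038302) = +208.13 m/s²;  |a| = 208.13 m/s².

208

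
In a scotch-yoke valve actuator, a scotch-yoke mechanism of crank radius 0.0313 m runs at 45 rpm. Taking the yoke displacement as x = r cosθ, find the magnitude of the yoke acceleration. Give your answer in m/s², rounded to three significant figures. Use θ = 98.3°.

0.100

ω = 4.712 rad/s (from 45 rpm).
x = r cosθ ⇒ ẍ = −rω² cosθ (ω constant).
|a| = rω²|cosθ| = 0.0313·(4.712)²·|cos 98.3°| = 0.10034 m/s².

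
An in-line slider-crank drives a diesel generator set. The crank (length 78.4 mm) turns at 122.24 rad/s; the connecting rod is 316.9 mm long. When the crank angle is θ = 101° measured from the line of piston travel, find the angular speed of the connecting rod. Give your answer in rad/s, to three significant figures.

ω = 122.2 rad/s
The rod makes angle φ with the slider axis where L sinφ = r sinθ; differentiating, L cosφ·φ̇ = r ω cosθ.
L cosφ = √(L² − r² sin²θ) = 0.30741 m.
|ω_rod| = r ω |cosθ| / √(L² − r² sin²θ) = 0.0784·122.2·0.19081/0.30741 = 5.9485 rad/s.

5.95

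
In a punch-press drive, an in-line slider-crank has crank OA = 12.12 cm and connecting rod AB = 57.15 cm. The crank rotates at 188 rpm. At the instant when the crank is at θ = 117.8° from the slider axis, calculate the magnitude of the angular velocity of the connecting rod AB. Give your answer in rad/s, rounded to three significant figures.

ω = 19.69 rad/s (converted from 188 rpm).
The rod makes angle φ with the slider axis where L sinφ = r sinθ; differentiating, L cosφ·φ̇ = r ω cosθ.
L cosφ = √(L² − r² sin²θ) = 0.56135 m.
|ω_rod| = r ω |cosθ| / √(L² − r² sin²θ) = 0.1212·19.69·0.46639/0.56135 = 1.9824 rad/s.

1.98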